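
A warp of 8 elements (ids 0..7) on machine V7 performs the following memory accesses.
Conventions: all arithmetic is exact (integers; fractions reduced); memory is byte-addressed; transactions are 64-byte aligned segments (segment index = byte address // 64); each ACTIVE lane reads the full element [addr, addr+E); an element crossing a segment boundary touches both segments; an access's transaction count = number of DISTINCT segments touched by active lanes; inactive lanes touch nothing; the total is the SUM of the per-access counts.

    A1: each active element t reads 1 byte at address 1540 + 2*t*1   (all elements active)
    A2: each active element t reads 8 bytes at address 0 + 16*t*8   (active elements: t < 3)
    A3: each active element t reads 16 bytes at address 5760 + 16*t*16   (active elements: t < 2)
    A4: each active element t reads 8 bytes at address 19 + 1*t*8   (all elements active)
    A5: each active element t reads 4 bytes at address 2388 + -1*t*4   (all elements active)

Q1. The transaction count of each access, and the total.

A1: 1 transaction
A2: 3 transactions
A3: 2 transactions
A4: 2 transactions
A5: 2 transactions

Answer: 1,3,2,2,2; total 10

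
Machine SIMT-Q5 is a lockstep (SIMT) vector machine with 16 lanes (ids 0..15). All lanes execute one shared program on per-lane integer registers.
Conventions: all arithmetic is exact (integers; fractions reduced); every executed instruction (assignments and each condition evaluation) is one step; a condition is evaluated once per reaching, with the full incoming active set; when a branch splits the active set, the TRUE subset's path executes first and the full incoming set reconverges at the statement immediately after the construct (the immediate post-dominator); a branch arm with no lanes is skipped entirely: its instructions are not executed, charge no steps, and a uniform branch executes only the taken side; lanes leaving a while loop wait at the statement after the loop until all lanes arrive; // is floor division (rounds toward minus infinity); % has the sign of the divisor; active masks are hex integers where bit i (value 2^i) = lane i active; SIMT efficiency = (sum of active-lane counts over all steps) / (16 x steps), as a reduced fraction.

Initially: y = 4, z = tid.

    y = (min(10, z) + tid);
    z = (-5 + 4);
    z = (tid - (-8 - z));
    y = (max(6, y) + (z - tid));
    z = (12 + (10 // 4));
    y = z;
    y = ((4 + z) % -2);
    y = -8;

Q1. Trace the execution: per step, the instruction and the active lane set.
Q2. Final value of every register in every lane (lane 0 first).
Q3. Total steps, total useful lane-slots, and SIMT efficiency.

step 0: y <- (min(10, z) + tid)      0xffff
step 1: z <- (-5 + 4)                0xffff
step 2: z <- (tid - (-8 - z))        0xffff
step 3: y <- (max(6, y) + (z - tid)) 0xffff
step 4: z <- (12 + (10 // 4))        0xffff
step 5: y <- z                       0xffff
step 6: y <- ((4 + z) % -2)          0xffff
step 7: y <- -8                      0xffff

Answer: 8 steps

y: -8,-8,-8,-8,-8,-8,-8,-8,-8,-8,-8,-8,-8,-8,-8,-8
z: 14,14,14,14,14,14,14,14,14,14,14,14,14,14,14,14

steps = 8; useful = 128; efficiency = 128/128 = 1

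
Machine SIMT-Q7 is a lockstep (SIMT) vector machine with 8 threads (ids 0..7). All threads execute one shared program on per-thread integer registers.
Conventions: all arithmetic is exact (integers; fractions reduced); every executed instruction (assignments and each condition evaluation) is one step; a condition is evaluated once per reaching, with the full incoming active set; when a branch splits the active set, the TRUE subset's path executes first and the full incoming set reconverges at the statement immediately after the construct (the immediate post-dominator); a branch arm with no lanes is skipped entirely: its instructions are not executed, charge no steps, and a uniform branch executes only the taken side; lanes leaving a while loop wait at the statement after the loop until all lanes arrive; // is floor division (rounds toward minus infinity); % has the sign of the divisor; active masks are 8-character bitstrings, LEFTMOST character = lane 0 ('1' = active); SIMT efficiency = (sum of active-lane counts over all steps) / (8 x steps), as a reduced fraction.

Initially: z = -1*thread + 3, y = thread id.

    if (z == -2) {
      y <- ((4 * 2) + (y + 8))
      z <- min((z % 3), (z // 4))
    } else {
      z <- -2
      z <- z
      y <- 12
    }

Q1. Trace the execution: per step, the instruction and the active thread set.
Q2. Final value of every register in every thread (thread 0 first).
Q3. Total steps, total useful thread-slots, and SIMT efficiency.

step 0: eval (z == -2)               11111111
step 1: y <- ((4 * 2) + (y + 8))     00000100
step 2: z <- min((z % 3), (z // 4))  00000100
step 3: z <- -2                      11111011
step 4: z <- z                       11111011
step 5: y <- 12                      11111011

Answer: 6 steps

z: -2,-2,-2,-2,-2,-1,-2,-2
y: 12,12,12,12,12,21,12,12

steps = 6; useful = 31; efficiency = 31/48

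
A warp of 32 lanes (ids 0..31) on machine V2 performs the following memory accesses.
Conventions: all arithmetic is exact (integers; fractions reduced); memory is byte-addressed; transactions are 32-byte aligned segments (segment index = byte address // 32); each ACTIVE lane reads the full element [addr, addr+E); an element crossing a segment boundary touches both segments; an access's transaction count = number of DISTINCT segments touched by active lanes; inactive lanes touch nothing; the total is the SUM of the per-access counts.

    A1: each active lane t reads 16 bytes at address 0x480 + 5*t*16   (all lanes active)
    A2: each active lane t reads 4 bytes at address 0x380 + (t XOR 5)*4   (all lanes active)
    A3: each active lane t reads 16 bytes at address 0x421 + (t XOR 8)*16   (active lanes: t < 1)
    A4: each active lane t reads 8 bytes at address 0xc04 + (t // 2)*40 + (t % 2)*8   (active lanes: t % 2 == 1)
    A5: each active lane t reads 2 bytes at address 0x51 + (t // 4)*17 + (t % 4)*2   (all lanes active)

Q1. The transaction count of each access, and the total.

A1: 32 transactions
A2: 4 transactions
A3: 1 transaction
A4: 20 transactions
A5: 5 transactions

Answer: 32,4,1,20,5; total 62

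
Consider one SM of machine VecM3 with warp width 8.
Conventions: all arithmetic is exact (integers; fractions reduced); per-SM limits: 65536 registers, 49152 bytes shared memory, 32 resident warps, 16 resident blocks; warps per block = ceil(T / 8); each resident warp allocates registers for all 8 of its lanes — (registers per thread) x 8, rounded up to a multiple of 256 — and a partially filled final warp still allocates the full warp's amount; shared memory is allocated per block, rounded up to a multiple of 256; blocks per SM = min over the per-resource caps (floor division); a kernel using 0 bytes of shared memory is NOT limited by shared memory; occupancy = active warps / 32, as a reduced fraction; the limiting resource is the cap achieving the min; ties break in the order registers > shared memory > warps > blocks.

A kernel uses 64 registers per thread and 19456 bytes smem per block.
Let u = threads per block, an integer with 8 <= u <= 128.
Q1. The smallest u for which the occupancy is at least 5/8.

Answer: u = 73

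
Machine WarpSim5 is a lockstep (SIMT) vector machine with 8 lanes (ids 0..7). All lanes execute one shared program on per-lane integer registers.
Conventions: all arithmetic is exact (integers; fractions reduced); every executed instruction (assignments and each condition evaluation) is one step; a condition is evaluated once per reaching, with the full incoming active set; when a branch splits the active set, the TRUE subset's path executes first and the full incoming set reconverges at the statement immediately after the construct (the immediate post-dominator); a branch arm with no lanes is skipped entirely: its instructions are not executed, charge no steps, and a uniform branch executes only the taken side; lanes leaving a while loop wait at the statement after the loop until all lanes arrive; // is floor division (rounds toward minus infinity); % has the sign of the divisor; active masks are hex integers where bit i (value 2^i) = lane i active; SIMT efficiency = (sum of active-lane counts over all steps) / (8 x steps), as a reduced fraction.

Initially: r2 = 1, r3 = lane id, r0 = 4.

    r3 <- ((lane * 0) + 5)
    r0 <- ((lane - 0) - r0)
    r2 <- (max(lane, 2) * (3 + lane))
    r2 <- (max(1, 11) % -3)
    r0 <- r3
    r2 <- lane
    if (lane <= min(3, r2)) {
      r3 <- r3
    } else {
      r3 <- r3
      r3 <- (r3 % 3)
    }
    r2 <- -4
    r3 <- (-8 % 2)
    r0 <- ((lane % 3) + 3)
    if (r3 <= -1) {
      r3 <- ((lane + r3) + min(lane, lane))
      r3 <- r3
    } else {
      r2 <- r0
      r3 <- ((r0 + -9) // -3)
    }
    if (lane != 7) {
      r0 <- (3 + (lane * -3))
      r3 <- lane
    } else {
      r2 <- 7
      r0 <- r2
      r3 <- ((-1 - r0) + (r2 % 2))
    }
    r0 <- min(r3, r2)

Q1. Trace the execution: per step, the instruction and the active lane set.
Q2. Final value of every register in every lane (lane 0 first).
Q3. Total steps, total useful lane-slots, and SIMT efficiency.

step 0: r3 <- ((lane * 0) + 5)       0xff
step 1: r0 <- ((lane - 0) - r0)      0xff
step 2: r2 <- (max(lane, 2) * (3 + lane)) 0xff
step 3: r2 <- (max(1, 11) % -3)      0xff
step 4: r0 <- r3                     0xff
step 5: r2 <- lane                   0xff
step 6: eval (lane <= min(3, r2))    0xff
step 7: r3 <- r3                     0x0f
step 8: r3 <- r3                     0xf0
step 9: r3 <- (r3 % 3)               0xf0
step 10: r2 <- -4                     0xff
step 11: r3 <- (-8 % 2)               0xff
step 12: r0 <- ((lane % 3) + 3)       0xff
step 13: eval (r3 <= -1)              0xff
step 14: r2 <- r0                     0xff
step 15: r3 <- ((r0 + -9) // -3)      0xff
step 16: eval (lane != 7)             0xff
step 17: r0 <- (3 + (lane * -3))      0x7f
step 18: r3 <- lane                   0x7f
step 19: r2 <- 7                      0x80
step 20: r0 <- r2                     0x80
step 21: r3 <- ((-1 - r0) + (r2 % 2)) 0x80
step 22: r0 <- min(r3, r2)            0xff

Answer: 23 steps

r2: 3,4,5,3,4,5,3,7
r3: 0,1,2,3,4,5,6,-7
r0: 0,1,2,3,4,5,3,-7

steps = 23; useful = 149; efficiency = 149/184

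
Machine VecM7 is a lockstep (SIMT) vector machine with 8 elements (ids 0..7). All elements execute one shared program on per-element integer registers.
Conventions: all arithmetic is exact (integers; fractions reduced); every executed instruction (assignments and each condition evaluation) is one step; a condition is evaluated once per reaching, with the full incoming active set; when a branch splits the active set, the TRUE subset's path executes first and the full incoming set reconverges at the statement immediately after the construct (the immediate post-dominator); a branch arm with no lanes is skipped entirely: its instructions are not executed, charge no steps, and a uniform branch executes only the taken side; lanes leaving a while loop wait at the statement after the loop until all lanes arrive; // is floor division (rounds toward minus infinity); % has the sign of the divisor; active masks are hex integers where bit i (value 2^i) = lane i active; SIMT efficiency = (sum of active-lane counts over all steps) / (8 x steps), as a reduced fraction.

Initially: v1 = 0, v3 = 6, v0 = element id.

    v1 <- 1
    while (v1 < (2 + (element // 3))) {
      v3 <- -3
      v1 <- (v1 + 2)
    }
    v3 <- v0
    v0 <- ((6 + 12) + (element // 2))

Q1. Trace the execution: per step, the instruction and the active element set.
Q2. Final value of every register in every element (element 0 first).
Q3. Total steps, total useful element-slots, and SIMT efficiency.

step 0: v1 <- 1                      0xff
step 1: eval (v1 < (2 + (element // 3))) 0xff
step 2: v3 <- -3                     0xff
step 3: v1 <- (v1 + 2)               0xff
step 4: eval (v1 < (2 + (element // 3))) 0xff
step 5: v3 <- -3                     0xc0
step 6: v1 <- (v1 + 2)               0xc0
step 7: eval (v1 < (2 + (element // 3))) 0xc0
step 8: v3 <- v0                     0xff
step 9: v0 <- ((6 + 12) + (element // 2)) 0xff

Answer: 10 steps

v1: 3,3,3,3,3,3,5,5
v3: 0,1,2,3,4,5,6,7
v0: 18,18,19,19,20,20,21,21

steps = 10; useful = 62; efficiency = 62/80 = 31/40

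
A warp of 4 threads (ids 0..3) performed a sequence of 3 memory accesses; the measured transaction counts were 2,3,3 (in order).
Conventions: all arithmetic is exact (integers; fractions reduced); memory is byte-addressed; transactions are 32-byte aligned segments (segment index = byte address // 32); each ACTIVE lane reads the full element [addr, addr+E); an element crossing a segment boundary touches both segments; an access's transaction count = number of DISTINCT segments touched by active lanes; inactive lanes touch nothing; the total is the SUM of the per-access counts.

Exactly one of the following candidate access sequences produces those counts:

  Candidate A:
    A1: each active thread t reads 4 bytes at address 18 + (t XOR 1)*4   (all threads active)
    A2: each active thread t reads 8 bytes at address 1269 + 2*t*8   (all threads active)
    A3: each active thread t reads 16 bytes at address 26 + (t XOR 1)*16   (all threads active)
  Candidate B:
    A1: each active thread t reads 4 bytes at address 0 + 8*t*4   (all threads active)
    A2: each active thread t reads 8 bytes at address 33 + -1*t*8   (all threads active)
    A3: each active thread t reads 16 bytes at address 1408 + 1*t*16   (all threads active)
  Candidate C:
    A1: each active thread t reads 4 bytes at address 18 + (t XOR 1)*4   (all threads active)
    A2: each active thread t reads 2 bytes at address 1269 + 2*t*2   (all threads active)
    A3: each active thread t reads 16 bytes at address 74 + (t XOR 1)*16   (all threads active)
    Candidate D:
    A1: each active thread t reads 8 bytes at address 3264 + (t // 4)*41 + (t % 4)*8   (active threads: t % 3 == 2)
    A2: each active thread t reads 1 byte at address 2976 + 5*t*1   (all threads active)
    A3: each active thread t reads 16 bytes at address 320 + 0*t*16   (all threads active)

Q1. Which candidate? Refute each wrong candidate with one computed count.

B: A1 gives 4 transactions, not 2
C: A2 gives 2 transactions, not 3
D: A1 gives 1 transaction, not 2
A: all counts match (2,3,3)

Answer: A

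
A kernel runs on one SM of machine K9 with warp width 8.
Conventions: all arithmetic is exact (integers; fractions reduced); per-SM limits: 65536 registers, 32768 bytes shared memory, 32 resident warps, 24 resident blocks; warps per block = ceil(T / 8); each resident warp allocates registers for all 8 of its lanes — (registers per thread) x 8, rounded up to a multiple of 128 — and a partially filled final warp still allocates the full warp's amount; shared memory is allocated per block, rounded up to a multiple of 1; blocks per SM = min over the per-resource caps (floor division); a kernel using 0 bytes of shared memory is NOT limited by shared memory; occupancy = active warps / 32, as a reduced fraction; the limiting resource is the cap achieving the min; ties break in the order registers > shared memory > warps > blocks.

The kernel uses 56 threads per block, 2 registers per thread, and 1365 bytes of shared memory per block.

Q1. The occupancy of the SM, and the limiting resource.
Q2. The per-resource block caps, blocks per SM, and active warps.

Answer: occupancy 7/8, limited by warps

registers: 73 blocks
shared memory: 24 blocks
warps: 4 blocks
blocks: 24 blocks

Answer: 4 blocks, 28 active warps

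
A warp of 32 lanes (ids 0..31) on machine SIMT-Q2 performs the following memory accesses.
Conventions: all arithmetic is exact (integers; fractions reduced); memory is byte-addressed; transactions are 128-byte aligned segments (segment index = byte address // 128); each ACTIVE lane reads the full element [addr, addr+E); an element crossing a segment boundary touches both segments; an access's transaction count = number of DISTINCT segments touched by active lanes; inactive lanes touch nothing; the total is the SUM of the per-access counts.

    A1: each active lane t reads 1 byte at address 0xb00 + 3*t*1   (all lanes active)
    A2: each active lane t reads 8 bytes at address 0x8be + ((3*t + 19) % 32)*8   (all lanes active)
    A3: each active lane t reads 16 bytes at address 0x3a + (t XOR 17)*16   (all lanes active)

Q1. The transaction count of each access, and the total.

A1: 1 transaction
A2: 3 transactions
A3: 5 transactions

Answer: 1,3,5; total 9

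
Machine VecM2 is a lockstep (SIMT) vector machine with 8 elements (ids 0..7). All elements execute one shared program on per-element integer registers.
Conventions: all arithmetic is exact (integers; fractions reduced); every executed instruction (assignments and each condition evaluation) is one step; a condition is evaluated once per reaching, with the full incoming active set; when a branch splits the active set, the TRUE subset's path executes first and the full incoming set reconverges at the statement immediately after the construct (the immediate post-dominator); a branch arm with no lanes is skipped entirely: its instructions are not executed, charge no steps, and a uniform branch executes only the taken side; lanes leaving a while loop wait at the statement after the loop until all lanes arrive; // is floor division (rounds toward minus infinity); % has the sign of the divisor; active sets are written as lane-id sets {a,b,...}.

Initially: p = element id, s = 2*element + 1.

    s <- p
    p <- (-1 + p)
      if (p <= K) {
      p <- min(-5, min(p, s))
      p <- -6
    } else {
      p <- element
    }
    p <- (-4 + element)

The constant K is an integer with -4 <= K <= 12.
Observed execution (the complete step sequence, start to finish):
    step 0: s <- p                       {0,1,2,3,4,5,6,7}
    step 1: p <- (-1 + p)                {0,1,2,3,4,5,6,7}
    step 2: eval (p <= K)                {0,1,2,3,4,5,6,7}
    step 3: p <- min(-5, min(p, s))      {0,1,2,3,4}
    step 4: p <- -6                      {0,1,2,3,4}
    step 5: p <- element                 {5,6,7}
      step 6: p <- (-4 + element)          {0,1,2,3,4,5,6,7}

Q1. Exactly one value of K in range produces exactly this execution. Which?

Answer: K = 3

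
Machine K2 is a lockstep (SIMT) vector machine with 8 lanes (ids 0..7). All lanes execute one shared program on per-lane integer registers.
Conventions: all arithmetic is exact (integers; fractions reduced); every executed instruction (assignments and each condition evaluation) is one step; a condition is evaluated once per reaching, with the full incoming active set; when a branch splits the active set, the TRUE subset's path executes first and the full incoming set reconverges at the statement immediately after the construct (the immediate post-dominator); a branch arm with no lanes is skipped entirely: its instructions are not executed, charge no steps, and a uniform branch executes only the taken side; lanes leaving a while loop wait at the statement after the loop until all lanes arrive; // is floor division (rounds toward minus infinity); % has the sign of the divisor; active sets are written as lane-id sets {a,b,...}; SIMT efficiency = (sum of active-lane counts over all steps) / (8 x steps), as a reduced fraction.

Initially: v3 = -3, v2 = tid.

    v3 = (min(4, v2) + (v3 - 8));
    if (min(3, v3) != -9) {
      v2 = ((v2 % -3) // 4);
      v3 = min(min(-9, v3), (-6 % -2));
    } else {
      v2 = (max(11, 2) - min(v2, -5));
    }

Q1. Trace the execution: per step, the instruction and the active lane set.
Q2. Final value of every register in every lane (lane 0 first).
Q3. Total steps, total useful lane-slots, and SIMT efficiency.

step 0: v3 <- (min(4, v2) + (v3 - 8)) {0,1,2,3,4,5,6,7}
step 1: eval (min(3, v3) != -9)      {0,1,2,3,4,5,6,7}
step 2: v2 <- ((v2 % -3) // 4)       {0,1,3,4,5,6,7}
step 3: v3 <- min(min(-9, v3), (-6 % -2)) {0,1,3,4,5,6,7}
step 4: v2 <- (max(11, 2) - min(v2, -5)) {2}

Answer: 5 steps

v3: -11,-10,-9,-9,-9,-9,-9,-9
v2: 0,-1,16,0,-1,-1,0,-1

steps = 5; useful = 31; efficiency = 31/40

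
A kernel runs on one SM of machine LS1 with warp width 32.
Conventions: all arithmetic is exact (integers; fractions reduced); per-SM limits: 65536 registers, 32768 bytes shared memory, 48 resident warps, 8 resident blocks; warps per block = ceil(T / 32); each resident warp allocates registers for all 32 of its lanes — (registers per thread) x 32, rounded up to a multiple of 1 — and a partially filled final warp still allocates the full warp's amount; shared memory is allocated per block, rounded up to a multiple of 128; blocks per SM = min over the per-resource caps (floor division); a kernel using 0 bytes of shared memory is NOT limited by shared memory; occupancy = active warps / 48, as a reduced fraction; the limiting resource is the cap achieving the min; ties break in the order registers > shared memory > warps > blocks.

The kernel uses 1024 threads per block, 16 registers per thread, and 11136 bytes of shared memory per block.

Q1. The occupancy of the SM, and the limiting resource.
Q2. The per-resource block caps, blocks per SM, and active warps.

Answer: occupancy 2/3, limited by warps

registers: 4 blocks
shared memory: 2 blocks
warps: 1 block
blocks: 8 blocks

Answer: 1 block, 32 active warps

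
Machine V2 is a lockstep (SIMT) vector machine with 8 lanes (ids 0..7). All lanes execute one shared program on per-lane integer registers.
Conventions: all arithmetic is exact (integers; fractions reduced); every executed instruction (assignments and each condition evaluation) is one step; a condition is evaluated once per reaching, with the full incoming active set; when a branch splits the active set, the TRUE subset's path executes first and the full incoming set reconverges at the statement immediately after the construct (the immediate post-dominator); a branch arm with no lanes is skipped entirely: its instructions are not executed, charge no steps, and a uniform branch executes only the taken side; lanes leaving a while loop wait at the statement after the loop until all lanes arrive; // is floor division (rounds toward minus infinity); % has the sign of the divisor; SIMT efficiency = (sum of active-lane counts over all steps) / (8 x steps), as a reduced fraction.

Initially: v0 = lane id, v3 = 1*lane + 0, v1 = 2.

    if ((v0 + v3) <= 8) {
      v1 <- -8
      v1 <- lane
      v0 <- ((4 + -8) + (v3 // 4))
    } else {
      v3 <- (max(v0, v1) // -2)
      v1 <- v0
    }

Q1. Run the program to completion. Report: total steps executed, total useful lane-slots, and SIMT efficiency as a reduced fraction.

Answer: 6 steps, 29 useful, 29/48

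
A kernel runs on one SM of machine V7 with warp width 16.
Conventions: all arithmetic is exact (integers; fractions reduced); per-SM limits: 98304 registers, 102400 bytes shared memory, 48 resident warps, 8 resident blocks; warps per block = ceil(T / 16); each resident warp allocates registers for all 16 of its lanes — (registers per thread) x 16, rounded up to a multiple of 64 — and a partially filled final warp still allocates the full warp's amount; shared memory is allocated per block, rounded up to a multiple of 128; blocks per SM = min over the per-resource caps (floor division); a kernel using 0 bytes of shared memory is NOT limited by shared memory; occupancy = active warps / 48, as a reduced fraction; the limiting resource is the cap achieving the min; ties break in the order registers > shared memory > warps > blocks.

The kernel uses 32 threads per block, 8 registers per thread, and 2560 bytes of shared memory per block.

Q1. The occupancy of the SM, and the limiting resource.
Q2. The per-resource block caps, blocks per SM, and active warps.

Answer: occupancy 1/3, limited by blocks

registers: 384 blocks
shared memory: 40 blocks
warps: 24 blocks
blocks: 8 blocks

Answer: 8 blocks, 16 active warps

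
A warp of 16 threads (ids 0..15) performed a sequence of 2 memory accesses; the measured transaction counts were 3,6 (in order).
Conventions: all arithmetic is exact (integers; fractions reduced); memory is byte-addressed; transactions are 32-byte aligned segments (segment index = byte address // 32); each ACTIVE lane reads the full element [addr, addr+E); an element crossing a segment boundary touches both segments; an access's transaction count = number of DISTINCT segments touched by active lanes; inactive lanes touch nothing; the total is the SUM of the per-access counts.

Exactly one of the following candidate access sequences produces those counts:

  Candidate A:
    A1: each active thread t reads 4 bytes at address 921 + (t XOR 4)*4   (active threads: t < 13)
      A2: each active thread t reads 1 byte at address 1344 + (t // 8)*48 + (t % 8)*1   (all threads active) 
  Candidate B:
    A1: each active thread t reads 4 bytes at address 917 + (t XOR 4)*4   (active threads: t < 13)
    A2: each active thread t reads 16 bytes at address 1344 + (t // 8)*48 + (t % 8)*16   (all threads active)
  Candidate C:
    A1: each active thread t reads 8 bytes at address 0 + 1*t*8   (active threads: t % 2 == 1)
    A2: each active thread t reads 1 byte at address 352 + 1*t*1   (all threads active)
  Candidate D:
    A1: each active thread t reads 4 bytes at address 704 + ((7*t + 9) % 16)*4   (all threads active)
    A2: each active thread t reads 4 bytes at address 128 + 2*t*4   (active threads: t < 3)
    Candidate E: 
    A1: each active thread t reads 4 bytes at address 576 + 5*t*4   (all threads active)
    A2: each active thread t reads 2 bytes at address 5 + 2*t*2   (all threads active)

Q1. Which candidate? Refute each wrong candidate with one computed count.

A: A2 gives 2 transactions, not 6
C: A1 gives 4 transactions, not 3
D: A1 gives 2 transactions, not 3
E: A1 gives 10 transactions, not 3
B: all counts match (3,6)

Answer: B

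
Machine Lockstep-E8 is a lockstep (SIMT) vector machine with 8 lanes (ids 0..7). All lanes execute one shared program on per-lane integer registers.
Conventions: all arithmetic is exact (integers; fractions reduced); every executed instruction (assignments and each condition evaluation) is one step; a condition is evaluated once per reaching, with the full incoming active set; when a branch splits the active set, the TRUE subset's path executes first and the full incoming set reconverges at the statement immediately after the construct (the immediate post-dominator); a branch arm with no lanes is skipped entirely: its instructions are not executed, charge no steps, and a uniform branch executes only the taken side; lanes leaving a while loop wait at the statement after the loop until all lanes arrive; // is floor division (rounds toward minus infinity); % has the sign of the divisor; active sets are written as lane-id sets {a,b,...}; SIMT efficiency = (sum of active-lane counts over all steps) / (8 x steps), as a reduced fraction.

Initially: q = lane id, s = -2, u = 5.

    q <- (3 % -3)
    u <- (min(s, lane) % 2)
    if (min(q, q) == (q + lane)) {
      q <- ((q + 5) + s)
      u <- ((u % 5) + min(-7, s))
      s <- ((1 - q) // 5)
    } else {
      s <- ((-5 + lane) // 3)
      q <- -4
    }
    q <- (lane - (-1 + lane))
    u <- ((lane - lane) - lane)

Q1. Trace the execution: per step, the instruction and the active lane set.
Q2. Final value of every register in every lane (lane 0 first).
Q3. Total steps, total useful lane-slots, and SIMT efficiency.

step 0: q <- (3 % -3)                {0,1,2,3,4,5,6,7}
step 1: u <- (min(s, lane) % 2)      {0,1,2,3,4,5,6,7}
step 2: eval (min(q, q) == (q + lane)) {0,1,2,3,4,5,6,7}
step 3: q <- ((q + 5) + s)           {0}
step 4: u <- ((u % 5) + min(-7, s))  {0}
step 5: s <- ((1 - q) // 5)          {0}
step 6: s <- ((-5 + lane) // 3)      {1,2,3,4,5,6,7}
step 7: q <- -4                      {1,2,3,4,5,6,7}
step 8: q <- (lane - (-1 + lane))    {0,1,2,3,4,5,6,7}
step 9: u <- ((lane - lane) - lane)  {0,1,2,3,4,5,6,7}

Answer: 10 steps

q: 1,1,1,1,1,1,1,1
s: -1,-2,-1,-1,-1,0,0,0
u: 0,-1,-2,-3,-4,-5,-6,-7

steps = 10; useful = 57; efficiency = 57/80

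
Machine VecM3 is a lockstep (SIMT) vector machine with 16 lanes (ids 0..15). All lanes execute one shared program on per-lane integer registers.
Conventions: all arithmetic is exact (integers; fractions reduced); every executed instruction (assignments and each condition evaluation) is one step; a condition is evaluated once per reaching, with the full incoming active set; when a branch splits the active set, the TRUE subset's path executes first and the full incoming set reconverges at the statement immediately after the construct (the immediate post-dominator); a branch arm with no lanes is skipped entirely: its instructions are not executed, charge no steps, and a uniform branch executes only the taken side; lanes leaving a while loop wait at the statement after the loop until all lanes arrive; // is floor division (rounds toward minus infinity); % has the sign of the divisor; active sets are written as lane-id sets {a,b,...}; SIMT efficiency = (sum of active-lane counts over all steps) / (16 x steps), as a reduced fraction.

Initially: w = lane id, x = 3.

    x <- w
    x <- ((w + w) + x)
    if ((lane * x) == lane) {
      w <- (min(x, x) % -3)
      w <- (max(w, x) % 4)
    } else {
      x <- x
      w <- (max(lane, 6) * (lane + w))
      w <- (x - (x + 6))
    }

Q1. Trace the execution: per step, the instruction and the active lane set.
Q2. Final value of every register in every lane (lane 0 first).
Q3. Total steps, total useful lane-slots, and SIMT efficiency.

step 0: x <- w                       {0,1,2,3,4,5,6,7,8,9,10,11,12,13,14,15}
step 1: x <- ((w + w) + x)           {0,1,2,3,4,5,6,7,8,9,10,11,12,13,14,15}
step 2: eval ((lane * x) == lane)    {0,1,2,3,4,5,6,7,8,9,10,11,12,13,14,15}
step 3: w <- (min(x, x) % -3)        {0}
step 4: w <- (max(w, x) % 4)         {0}
step 5: x <- x                       {1,2,3,4,5,6,7,8,9,10,11,12,13,14,15}
step 6: w <- (max(lane, 6) * (lane + w)) {1,2,3,4,5,6,7,8,9,10,11,12,13,14,15}
step 7: w <- (x - (x + 6))           {1,2,3,4,5,6,7,8,9,10,11,12,13,14,15}

Answer: 8 steps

w: 0,-6,-6,-6,-6,-6,-6,-6,-6,-6,-6,-6,-6,-6,-6,-6
x: 0,3,6,9,12,15,18,21,24,27,30,33,36,39,42,45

steps = 8; useful = 95; efficiency = 95/128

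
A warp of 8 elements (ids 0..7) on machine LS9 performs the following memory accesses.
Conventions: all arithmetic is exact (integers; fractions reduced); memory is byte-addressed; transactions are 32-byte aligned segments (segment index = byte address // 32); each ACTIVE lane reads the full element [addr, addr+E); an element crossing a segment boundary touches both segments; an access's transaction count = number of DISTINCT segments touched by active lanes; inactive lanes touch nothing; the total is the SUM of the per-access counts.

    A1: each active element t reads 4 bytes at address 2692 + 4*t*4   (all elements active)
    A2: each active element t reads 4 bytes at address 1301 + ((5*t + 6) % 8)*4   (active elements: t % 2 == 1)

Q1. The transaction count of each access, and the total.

A1: 4 transactions
A2: 2 transactions

Answer: 4,2; total 6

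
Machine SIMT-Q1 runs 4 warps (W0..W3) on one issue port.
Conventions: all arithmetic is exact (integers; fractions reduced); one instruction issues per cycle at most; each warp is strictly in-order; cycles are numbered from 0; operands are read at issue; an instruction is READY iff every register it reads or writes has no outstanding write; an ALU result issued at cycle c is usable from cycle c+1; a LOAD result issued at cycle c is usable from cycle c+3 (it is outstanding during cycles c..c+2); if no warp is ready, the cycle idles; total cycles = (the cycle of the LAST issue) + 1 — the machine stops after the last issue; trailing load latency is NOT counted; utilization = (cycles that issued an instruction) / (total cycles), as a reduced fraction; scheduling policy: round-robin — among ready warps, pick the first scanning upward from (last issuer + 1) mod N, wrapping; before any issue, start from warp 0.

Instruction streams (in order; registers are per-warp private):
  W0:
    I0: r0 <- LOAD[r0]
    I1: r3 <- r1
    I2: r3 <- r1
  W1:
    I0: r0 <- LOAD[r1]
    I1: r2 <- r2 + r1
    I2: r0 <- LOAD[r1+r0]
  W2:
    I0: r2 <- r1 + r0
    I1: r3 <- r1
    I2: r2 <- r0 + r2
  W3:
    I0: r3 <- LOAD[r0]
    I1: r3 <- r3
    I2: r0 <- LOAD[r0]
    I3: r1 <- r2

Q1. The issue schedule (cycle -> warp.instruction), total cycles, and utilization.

cycle 0: W0.I0
cycle 1: W1.I0
cycle 2: W2.I0
cycle 3: W3.I0
cycle 4: W0.I1
cycle 5: W1.I1
cycle 6: W2.I1
cycle 7: W3.I1
cycle 8: W0.I2
cycle 9: W1.I2
cycle 10: W2.I2
cycle 11: W3.I2
cycle 12: W3.I3

Answer: 13 cycles, utilization 1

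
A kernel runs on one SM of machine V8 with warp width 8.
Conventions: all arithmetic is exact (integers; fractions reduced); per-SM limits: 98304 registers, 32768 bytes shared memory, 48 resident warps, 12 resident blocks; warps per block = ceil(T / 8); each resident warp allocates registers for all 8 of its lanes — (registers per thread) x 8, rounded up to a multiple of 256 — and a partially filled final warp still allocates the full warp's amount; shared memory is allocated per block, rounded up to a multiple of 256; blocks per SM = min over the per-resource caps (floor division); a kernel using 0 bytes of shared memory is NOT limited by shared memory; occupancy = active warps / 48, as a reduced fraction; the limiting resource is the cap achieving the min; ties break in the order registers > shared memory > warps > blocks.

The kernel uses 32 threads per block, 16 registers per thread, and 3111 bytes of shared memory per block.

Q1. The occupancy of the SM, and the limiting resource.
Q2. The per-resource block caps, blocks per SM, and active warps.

Answer: occupancy 3/4, limited by shared memory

registers: 96 blocks
shared memory: 9 blocks
warps: 12 blocks
blocks: 12 blocks

Answer: 9 blocks, 36 active warps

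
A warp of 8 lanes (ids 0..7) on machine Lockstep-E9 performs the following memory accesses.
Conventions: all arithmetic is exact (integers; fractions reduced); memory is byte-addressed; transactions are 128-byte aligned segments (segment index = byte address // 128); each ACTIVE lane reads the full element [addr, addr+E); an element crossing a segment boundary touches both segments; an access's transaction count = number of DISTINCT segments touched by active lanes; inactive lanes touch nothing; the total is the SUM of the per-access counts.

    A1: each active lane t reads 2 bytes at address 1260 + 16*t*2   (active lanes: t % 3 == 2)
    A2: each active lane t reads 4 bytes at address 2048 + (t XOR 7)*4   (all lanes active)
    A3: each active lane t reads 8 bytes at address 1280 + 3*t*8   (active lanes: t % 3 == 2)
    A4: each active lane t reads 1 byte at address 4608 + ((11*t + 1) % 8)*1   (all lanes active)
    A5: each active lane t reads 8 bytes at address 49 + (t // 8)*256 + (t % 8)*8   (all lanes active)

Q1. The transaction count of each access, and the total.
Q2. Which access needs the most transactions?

A1: 2 transactions
A2: 1 transaction
A3: 1 transaction
A4: 1 transaction
A5: 1 transaction

Answer: 2,1,1,1,1; total 6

Answer: A1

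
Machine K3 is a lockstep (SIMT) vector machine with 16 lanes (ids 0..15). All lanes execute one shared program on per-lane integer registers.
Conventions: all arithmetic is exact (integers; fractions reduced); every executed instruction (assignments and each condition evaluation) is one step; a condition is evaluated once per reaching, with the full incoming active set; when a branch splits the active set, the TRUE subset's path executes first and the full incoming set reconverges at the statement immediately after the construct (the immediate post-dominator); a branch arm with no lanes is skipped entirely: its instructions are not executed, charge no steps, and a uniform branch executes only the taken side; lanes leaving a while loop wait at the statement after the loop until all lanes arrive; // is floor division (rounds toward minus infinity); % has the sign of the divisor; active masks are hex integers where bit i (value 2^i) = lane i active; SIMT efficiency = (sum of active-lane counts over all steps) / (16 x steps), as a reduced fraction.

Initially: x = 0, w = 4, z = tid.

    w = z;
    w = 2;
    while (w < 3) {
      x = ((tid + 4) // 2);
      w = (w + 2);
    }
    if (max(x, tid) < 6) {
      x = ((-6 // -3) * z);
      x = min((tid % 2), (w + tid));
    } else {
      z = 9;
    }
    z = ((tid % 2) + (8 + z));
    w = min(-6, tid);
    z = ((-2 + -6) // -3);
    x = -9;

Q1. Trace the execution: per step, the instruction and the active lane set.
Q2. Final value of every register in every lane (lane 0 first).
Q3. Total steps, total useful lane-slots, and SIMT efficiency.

step 0: w <- z                       0xffff
step 1: w <- 2                       0xffff
step 2: eval (w < 3)                 0xffff
step 3: x <- ((tid + 4) // 2)        0xffff
step 4: w <- (w + 2)                 0xffff
step 5: eval (w < 3)                 0xffff
step 6: eval (max(x, tid) < 6)       0xffff
step 7: x <- ((-6 // -3) * z)        0x003f
step 8: x <- min((tid % 2), (w + tid)) 0x003f
step 9: z <- 9                       0xffc0
step 10: z <- ((tid % 2) + (8 + z))   0xffff
step 11: w <- min(-6, tid)            0xffff
step 12: z <- ((-2 + -6) // -3)       0xffff
step 13: x <- -9                      0xffff

Answer: 14 steps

x: -9,-9,-9,-9,-9,-9,-9,-9,-9,-9,-9,-9,-9,-9,-9,-9
w: -6,-6,-6,-6,-6,-6,-6,-6,-6,-6,-6,-6,-6,-6,-6,-6
z: 2,2,2,2,2,2,2,2,2,2,2,2,2,2,2,2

steps = 14; useful = 198; efficiency = 198/224 = 99/112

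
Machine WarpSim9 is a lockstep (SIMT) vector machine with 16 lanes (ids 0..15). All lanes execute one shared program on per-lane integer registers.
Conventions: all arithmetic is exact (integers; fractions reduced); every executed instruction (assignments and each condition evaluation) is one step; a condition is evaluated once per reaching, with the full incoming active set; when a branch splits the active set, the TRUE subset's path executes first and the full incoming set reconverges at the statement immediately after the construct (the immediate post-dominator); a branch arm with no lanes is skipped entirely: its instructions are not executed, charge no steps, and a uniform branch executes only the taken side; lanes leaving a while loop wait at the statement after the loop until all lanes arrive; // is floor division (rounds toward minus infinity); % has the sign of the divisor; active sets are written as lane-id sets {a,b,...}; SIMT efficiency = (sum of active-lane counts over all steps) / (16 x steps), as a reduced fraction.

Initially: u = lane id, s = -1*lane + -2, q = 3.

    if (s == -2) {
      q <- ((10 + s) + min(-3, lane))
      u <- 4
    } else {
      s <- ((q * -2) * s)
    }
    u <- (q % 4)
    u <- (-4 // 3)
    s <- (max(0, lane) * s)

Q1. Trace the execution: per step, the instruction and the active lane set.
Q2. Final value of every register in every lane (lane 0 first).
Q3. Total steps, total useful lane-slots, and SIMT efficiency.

step 0: eval (s == -2)               {0,1,2,3,4,5,6,7,8,9,10,11,12,13,14,15}
step 1: q <- ((10 + s) + min(-3, lane)) {0}
step 2: u <- 4                       {0}
step 3: s <- ((q * -2) * s)          {1,2,3,4,5,6,7,8,9,10,11,12,13,14,15}
step 4: u <- (q % 4)                 {0,1,2,3,4,5,6,7,8,9,10,11,12,13,14,15}
step 5: u <- (-4 // 3)               {0,1,2,3,4,5,6,7,8,9,10,11,12,13,14,15}
step 6: s <- (max(0, lane) * s)      {0,1,2,3,4,5,6,7,8,9,10,11,12,13,14,15}

Answer: 7 steps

u: -2,-2,-2,-2,-2,-2,-2,-2,-2,-2,-2,-2,-2,-2,-2,-2
s: 0,18,48,90,144,210,288,378,480,594,720,858,1008,1170,1344,1530
q: 5,3,3,3,3,3,3,3,3,3,3,3,3,3,3,3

steps = 7; useful = 81; efficiency = 81/112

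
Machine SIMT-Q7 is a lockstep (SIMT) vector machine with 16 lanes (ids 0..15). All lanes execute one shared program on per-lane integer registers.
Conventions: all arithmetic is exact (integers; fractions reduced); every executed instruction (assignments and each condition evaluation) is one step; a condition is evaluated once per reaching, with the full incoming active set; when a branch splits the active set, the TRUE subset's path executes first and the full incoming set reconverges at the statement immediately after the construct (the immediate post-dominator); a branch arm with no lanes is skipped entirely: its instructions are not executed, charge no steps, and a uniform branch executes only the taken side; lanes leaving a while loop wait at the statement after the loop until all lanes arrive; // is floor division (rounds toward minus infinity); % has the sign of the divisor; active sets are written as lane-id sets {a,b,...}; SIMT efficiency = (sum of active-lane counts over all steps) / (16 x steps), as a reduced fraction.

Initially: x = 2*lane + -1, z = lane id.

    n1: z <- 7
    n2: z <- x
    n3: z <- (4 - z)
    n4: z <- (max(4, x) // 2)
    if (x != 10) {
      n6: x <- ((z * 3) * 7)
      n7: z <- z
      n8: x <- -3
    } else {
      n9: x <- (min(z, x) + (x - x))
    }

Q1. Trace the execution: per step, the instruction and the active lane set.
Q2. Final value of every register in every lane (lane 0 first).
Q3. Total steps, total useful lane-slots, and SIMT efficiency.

step 0: z <- 7                       {0,1,2,3,4,5,6,7,8,9,10,11,12,13,14,15}
step 1: z <- x                       {0,1,2,3,4,5,6,7,8,9,10,11,12,13,14,15}
step 2: z <- (4 - z)                 {0,1,2,3,4,5,6,7,8,9,10,11,12,13,14,15}
step 3: z <- (max(4, x) // 2)        {0,1,2,3,4,5,6,7,8,9,10,11,12,13,14,15}
step 4: eval (x != 10)               {0,1,2,3,4,5,6,7,8,9,10,11,12,13,14,15}
step 5: x <- ((z * 3) * 7)           {0,1,2,3,4,5,6,7,8,9,10,11,12,13,14,15}
step 6: z <- z                       {0,1,2,3,4,5,6,7,8,9,10,11,12,13,14,15}
step 7: x <- -3                      {0,1,2,3,4,5,6,7,8,9,10,11,12,13,14,15}

Answer: 8 steps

x: -3,-3,-3,-3,-3,-3,-3,-3,-3,-3,-3,-3,-3,-3,-3,-3
z: 2,2,2,2,3,4,5,6,7,8,9,10,11,12,13,14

steps = 8; useful = 128; efficiency = 128/128 = 1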